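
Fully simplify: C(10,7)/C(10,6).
C(n,k+1)/C(n,k) = (n−k)/(k+1). Here (10−6)/(6+1) = 4/7 = 4/7.
Final answer: 4/7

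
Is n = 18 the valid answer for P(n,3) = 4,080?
No
P(18,3) = 18·17·16 = 4,896, which does not equal 4,080.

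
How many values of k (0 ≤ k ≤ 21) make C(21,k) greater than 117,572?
6

Explanation: Row 21 is unimodal and symmetric about k=21/2. C(21,7)=116,280 ≤ 117,572; C(21,8)=203,490 > 117,572; by symmetry C(21,k) > 117,572 for k = 8..13. That's 13 - 8 + 1 = 6 values.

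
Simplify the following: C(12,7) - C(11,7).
462

Working:
C(12,7) - C(11,7) = C(11,6) = 462.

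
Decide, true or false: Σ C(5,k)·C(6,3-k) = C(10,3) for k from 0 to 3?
False

Explanation: Vandermonde's identity gives C(11,3) = 165; RHS C(10,3) = 120.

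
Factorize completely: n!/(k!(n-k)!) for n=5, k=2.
C(5,2) = 10
This is the binomial coefficient C(5,2) = 10.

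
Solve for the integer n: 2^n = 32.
5

2^5 = 32, so n = 5.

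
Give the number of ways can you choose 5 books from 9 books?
126

Explanation: C(9,5) = 9! / (5! × (9-5)!)
         = 9! / (5! × 4!)
         = 126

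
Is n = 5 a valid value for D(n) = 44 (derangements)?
Yes
D(5) = (5-1)·[D(4) + D(3)] = 4·[9 + 2] = 44, which equals 44.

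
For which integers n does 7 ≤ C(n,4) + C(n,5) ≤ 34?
6

C(5,4)+C(5,5)=6; C(6,4)+C(6,5)=21; C(7,4)+C(7,5)=56. So valid n = 6.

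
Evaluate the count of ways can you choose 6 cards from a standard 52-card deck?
C(52,6) = 20,358,520.

Answer: 20,358,520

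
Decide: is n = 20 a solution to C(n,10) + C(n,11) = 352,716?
Yes

Working:
C(20,10) + C(20,11) = 184,756 + 167,960 = 352,716, which equals 352,716.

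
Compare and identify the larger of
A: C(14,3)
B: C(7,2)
A

A=C(14,3)=364, B=C(7,2)=21.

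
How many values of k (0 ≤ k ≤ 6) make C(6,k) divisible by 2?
Checking C(6,k) mod 2 for k = 0..6: divisible at k = 1, 3, 5. That's 3 values.
Final answer: 3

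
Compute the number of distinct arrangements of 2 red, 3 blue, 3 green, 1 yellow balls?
5,040

Solution: Multinomial: 9!/(2! × 3! × 3! × 1!) = 5,040.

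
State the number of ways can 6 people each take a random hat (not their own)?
Using D(n) = (n-1)[D(n-1) + D(n-2)]:
D(6) = (6-1) × [D(5) + D(4)]
      = 5 × [44 + 9]
      = 5 × 53
      = 265
Final answer: 265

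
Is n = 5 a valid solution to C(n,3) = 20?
No
C(5,3) = 5·4·3/3! = 60/6 = 10, which does not equal 20.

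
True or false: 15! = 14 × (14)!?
False

Explanation: 15! = 15 × 14! = 1,307,674,368,000, but 14 × 14! = 1,220,496,076,800.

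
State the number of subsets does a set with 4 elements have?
16

Each element can be included or excluded: 2^4 = 16.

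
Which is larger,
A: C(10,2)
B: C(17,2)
B

Explanation: A=C(10,2)=45, B=C(17,2)=136.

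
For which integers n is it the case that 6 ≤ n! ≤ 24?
3, 4

Solution: n! is strictly increasing; 3! = 6 and 4! = 24, so valid n = 3, 4.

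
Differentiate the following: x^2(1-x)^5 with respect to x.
Product rule: 2x^{1}(1-x)^{5} + x^2·(-5)(1-x)^{4}.

Answer: 2x^1(1-x)^5 - 5x^2(1-x)^4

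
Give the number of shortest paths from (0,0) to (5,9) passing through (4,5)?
630

Reasoning: To (4,5): C(9,4)=126. From there: C(5,1)=5. Total: 630.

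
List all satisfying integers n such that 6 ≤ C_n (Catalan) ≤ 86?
4, 5

Solution: C_3=5; C_4=14; C_5=42; C_6=132. So valid n = 4, 5.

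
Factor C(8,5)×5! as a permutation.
C(8,5)×5! = [8!/(5!(3)!)]×5! = 8!/(3)! = P(8,5) = 6,720.

Answer: P(8,5)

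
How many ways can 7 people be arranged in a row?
5,040

Working:
Arrangements of 7 distinct objects: 7! = 5,040.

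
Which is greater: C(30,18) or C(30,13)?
C(30,13)

Explanation: C(30,18)=86,493,225, C(30,13)=119,759,850.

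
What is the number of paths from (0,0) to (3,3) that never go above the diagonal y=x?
Counted by the Catalan number C_3: C_3 = C(6,3)/(3+1) = 20/4 = 5.

Answer: 5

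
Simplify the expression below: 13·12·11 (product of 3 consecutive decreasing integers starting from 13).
1,716

This is P(13,3) = 13!/(10)! = 1,716.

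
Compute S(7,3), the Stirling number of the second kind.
301
Using the Stirling recurrence: S(n,k) = k·S(n-1,k) + S(n-1,k-1)
S(7,3) = 3·S(6,3) + S(6,2)
         = 3·90 + 31
         = 270 + 31
         = 301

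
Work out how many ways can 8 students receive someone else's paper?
14,833

Explanation: Using D(n) = (n-1)[D(n-1) + D(n-2)]:
D(8) = (8-1) × [D(7) + D(6)]
      = 7 × [1854 + 265]
      = 7 × 2119
      = 14,833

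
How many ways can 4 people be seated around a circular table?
6

Circular arrangements: (4-1)! = 6.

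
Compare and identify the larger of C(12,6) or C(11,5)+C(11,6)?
By Pascal's identity: C(12,6) = C(11,5)+C(11,6) = 924. Equal.

Answer: Equal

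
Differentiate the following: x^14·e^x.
(14x^13 + x^14)e^x

Solution: Product rule: d/dx[x^14]·e^x + x^14·d/dx[e^x] = 14x^{13}e^x + x^14e^x.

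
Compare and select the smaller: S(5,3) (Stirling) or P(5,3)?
S(5,3)

Working:
S(5,3) = 3·S(4,3) + S(4,2) = 3·6 + 7 = 25; P(5,3) = 60.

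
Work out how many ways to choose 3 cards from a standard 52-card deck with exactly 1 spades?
9,633

13 spades and 39 non-spades: C(13,1) × C(39,2) = 13 × 741 = 9,633.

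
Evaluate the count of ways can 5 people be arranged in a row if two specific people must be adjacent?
48

Explanation: Treat pair as unit: (5-1)! arrangements × 2 internal orders = 48.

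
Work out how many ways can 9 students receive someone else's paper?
133,496

Reasoning: Using D(n) = (n-1)[D(n-1) + D(n-2)]:
D(9) = (9-1) × [D(8) + D(7)]
      = 8 × [14833 + 1854]
      = 8 × 16687
      = 133,496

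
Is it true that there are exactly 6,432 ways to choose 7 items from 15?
False

Explanation: C(15,7) = 6,435 ≠ 6432.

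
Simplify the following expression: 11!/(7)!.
7,920

Working:
This equals 11×10×...×8 = 7,920.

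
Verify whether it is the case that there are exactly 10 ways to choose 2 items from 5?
True

Solution: C(5,2) = 10.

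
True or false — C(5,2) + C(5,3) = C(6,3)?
Pascal's identity: LHS = 10 + 10 = 20; RHS = C(6,3) = 20. Both sides agree, so the statement holds.

Answer: True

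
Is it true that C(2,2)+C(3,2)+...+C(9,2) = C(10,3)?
Hockey stick identity gives Σ = C(10,3) = 120; RHS C(10,3) = 120.

Answer: True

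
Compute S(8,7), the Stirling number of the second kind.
Using the Stirling recurrence: S(n,k) = k·S(n-1,k) + S(n-1,k-1)
S(8,7) = 7·S(7,7) + S(7,6)
         = 7·1 + 21
         = 7 + 21
         = 28

Answer: 28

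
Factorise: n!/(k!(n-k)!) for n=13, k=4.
C(13,4) = 715

This is the binomial coefficient C(13,4) = 715.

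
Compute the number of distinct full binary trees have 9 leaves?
Using the Catalan number formula: C_n = C(2n, n) / (n+1)
C_8 = C(16, 8) / (8+1)
     = 12870 / 9
     = 1,430
Final answer: 1,430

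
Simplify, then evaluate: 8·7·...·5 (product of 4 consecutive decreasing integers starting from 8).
1,680

Solution: This is P(8,4) = 8!/(4)! = 1,680.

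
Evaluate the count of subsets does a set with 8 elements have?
256

Explanation: Each element can be included or excluded: 2^8 = 256.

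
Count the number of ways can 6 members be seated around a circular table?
120

Explanation: Circular arrangements: (6-1)! = 120.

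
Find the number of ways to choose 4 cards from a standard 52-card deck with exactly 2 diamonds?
57,798

Explanation: 13 diamonds and 39 non-diamonds: C(13,2) × C(39,2) = 78 × 741 = 57,798.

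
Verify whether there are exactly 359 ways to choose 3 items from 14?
False

C(14,3) = 364 ≠ 359.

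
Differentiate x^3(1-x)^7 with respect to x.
3x^2(1-x)^7 - 7x^3(1-x)^6

Working:
Product rule: 3x^{2}(1-x)^{7} + x^3·(-7)(1-x)^{6}.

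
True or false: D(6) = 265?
True

Explanation: Derangements of 6 elements: D(6) = (6-1)·[D(5) + D(4)] = 5·[44 + 9] = 265.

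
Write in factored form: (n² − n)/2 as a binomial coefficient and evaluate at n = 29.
C(n,2); C(29,2) = 406

Working:
(n² − n)/2 = n(n−1)/2 = C(n,2). At n = 29: C(29,2) = 406.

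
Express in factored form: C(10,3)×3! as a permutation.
C(10,3)×3! = [10!/(3!(7)!)]×3! = 10!/(7)! = P(10,3) = 720.

Answer: P(10,3)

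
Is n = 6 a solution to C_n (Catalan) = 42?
No

C_6 = C(12,6)/(6+1) = 924/7 = 132, which does not equal 42.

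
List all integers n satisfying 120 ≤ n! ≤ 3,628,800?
5, 6, 7, 8, 9, 10

n! is strictly increasing; 5! = 120 and 10! = 3,628,800, so valid n = 5, 6, 7, 8, 9, 10.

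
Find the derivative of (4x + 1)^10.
40(4x + 1)^9
Chain rule: 10(4x+1)^{9} × 4 = 40(4x+1)^{9}.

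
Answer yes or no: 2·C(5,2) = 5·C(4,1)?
Yes

Explanation: Absorption identity k·C(n,k) = n·C(n-1,k-1). LHS = 2·10 = 20; RHS = 5·4 = 20.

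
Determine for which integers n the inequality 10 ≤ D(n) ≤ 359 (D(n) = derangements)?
5, 6

Solution: Using D(n) = (n−1)[D(n−1) + D(n−2)] with D(1)=0, D(2)=1: D(4)=9; D(5)=44; D(6)=265; D(7)=1,854. So valid n = 5, 6.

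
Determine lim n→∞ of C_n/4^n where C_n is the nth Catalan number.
0

Solution: C_n ~ 4^n/(n^(3/2)√π), so n^0·C_n/4^n ~ n^(0 − 3/2)/√π → 0.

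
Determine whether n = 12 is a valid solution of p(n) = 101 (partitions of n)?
No
Pentagonal recurrence p(n) = p(n−1) + p(n−2) − p(n−5) − p(n−7) + …: p(12) = p(11) + p(10) − p(7) − p(5) + p(0) = 56 + 42 − 15 − 7 + 1 = 77, which does not equal 101.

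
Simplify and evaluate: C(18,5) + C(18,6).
27,132

Working:
By Pascal's identity: C(19,6) = 27,132.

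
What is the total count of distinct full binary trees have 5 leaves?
14

Working:
Using the Catalan number formula: C_n = C(2n, n) / (n+1)
C_4 = C(8, 4) / (4+1)
     = 70 / 5
     = 14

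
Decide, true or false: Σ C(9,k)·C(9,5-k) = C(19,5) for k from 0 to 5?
False

Vandermonde's identity gives C(18,5) = 8,568; RHS C(19,5) = 11,628.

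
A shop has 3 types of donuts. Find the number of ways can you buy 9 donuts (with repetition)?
55
Stars and bars: C(9+3-1, 9) = C(11, 9) = 55.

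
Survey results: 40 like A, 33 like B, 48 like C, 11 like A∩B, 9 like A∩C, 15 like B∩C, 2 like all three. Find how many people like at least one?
88

|A∪B∪C| = 40+33+48-11-9-15+2 = 88.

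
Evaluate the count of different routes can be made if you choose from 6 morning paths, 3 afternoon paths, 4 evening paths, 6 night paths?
432

Working:
By the multiplication principle: 6 × 3 × 4 × 6 = 432.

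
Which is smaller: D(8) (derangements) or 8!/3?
8!/3

Working:
D(8) = (8-1)·[D(7) + D(6)] = 7·[1,854 + 265] = 14,833; 8!/3 = 40,320/3 = 13,440.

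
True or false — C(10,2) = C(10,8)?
True

Reasoning: Symmetry C(n,k) = C(n,n-k): C(10,2) = 45 and C(10,8) = 45. Both sides agree, so the statement holds.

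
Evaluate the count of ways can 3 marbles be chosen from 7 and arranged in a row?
210

Working:
P(7,3) = 7!/(7-3)! = 210.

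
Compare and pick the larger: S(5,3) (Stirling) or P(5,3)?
P(5,3)

Explanation: S(5,3) = 3·S(4,3) + S(4,2) = 3·6 + 7 = 25; P(5,3) = 60.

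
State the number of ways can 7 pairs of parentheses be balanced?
Using the Catalan number formula: C_n = C(2n, n) / (n+1)
C_7 = C(14, 7) / (7+1)
     = 3432 / 8
     = 429

Answer: 429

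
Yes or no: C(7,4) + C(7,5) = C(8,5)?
Yes

Pascal's identity: LHS = 35 + 21 = 56; RHS = C(8,5) = 56. Both sides agree, so the statement holds.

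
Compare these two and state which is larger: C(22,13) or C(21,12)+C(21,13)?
Equal

By Pascal's identity: C(22,13) = C(21,12)+C(21,13) = 497,420. Equal.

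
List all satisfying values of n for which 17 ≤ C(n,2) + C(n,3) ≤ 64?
C(4,2)+C(4,3)=10; C(5,2)+C(5,3)=20; C(6,2)+C(6,3)=35; C(7,2)+C(7,3)=56; C(8,2)+C(8,3)=84. So valid n = 5, 6, 7.

Answer: 5, 6, 7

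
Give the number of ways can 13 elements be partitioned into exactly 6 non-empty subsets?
This equals S(13,6), the Stirling number of the 2nd kind.
Using the Stirling recurrence: S(n,k) = k·S(n-1,k) + S(n-1,k-1)
S(13,6) = 6·S(12,6) + S(12,5)
         = 6·1323652 + 1379400
         = 7941912 + 1379400
         = 9,321,312

Answer: 9,321,312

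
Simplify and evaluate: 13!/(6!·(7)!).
1,716
This is C(13,6) = 1,716.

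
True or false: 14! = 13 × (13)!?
False

Solution: 14! = 14 × 13! = 87,178,291,200, but 13 × 13! = 80,951,270,400.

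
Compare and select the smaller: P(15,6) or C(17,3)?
C(17,3)

Working:
P(15,6)=3,603,600, C(17,3)=680.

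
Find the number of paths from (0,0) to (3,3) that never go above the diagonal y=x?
Counted by the Catalan number C_3: C_3 = C(6,3)/(3+1) = 20/4 = 5.

Answer: 5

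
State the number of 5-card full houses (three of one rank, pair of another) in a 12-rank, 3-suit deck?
Triple rank: 12. Triple suits: C(3,3)=1. Pair rank: 11. Pair suits: C(3,2)=3. Total: 396.
Final answer: 396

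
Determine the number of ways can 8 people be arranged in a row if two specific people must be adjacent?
10,080

Solution: Treat pair as unit: (8-1)! arrangements × 2 internal orders = 10,080.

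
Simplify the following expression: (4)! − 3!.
(4)! − 3! = (4)·3! − 3! = (4−1)·3! = 3·3! = 18.

Answer: 18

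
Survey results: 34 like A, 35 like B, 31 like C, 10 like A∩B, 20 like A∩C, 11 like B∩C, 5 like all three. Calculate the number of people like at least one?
64

|A∪B∪C| = 34+35+31-10-20-11+5 = 64.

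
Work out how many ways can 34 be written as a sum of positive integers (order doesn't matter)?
12,310

Working:
Pentagonal recurrence p(n) = p(n−1) + p(n−2) − p(n−5) − p(n−7) + …: p(34) = p(33) + p(32) − p(29) − p(27) + p(22) + p(19) − p(12) − p(8) = 10,143 + 8,349 − 4,565 − 3,010 + 1,002 + 490 − 77 − 22 = 12,310.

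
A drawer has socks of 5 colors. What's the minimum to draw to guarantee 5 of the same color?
21

Worst case: 4 of each = 20. One more: 21.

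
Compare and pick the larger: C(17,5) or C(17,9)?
C(17,5)=6,188, C(17,9)=24,310.

Answer: C(17,9)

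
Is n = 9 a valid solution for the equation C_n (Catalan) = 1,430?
No

C_9 = C(18,9)/(9+1) = 48,620/10 = 4,862, which does not equal 1,430.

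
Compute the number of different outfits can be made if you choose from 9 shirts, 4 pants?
36

Working:
By the multiplication principle: 9 × 4 = 36.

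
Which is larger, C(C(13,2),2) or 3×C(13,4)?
C(C(13,2),2)

Explanation: C(C(13,2),2)=3,003, 3×C(13,4)=2,145.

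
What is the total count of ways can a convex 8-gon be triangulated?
132
Using the Catalan number formula: C_n = C(2n, n) / (n+1)
C_6 = C(12, 6) / (6+1)
     = 924 / 7
     = 132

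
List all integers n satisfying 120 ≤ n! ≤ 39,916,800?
5, 6, 7, 8, 9, 10, 11

n! is strictly increasing; 5! = 120 and 11! = 39,916,800, so valid n = 5, 6, 7, 8, 9, 10, 11.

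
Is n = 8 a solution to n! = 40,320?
8! = 8·7! = 8·5,040 = 40,320, which equals 40,320.

Answer: Yes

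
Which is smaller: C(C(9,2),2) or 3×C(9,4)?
C(C(9,2),2)=630, 3×C(9,4)=378.

Answer: 3×C(9,4)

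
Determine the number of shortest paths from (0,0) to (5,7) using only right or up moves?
792

Solution: Choose 5 rights from 12 moves: C(12,5) = 792.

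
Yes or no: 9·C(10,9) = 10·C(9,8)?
Absorption identity k·C(n,k) = n·C(n-1,k-1). LHS = 9·10 = 90; RHS = 10·9 = 90.

Answer: Yes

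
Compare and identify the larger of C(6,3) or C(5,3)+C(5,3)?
Equal

Reasoning: C(6,3)=20; C(5,3)+C(5,3)=10+10=20.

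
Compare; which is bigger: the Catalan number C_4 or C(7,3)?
C(7,3)
C_4 = C(8,4)/(4+1) = 70/5 = 14; C(7,3) = 35.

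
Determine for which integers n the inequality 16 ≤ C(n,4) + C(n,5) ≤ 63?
6, 7

Explanation: C(5,4)+C(5,5)=6; C(6,4)+C(6,5)=21; C(7,4)+C(7,5)=56; C(8,4)+C(8,5)=126. So valid n = 6, 7.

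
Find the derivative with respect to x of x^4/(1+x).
(4x^3(1+x) - x^4)/(1+x)²

Explanation: Quotient rule: [4x^{3}(1+x) - x^4]/(1+x)².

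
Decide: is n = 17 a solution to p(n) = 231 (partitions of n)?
No

Solution: Pentagonal recurrence p(n) = p(n−1) + p(n−2) − p(n−5) − p(n−7) + …: p(17) = p(16) + p(15) − p(12) − p(10) + p(5) + p(2) = 231 + 176 − 77 − 42 + 7 + 2 = 297, which does not equal 231.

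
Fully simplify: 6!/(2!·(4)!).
15

Reasoning: This is C(6,2) = 15.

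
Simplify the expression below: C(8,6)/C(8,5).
1/2

Explanation: C(n,k+1)/C(n,k) = (n−k)/(k+1). Here (8−5)/(5+1) = 3/6 = 1/2.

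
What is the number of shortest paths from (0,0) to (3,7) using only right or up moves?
120

Solution: Choose 3 rights from 10 moves: C(10,3) = 120.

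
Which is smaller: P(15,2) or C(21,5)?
P(15,2)
P(15,2)=210, C(21,5)=20,349.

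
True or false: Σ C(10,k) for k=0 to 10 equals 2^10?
Binomial theorem: Σ C(10,k) = (1+1)^10 = 2^10 = 1,024; RHS 2^10 = 1,024.
Final answer: True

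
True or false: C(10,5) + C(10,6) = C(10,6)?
False
Pascal's identity gives C(11,6) = 462, whereas C(10,6) = 210.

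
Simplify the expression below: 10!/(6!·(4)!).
210

Reasoning: This is C(10,6) = 210.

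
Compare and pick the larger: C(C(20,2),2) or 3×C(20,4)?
C(C(20,2),2)

Reasoning: C(C(20,2),2)=17,955, 3×C(20,4)=14,535.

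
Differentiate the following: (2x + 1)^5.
10(2x + 1)^4

Reasoning: Chain rule: 5(2x+1)^{4} × 2 = 10(2x+1)^{4}.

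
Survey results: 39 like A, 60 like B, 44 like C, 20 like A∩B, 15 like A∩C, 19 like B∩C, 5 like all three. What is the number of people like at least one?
94

Reasoning: |A∪B∪C| = 39+60+44-20-15-19+5 = 94.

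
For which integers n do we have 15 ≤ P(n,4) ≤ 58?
4

P(3,4)=0; P(4,4)=24; P(5,4)=120. So valid n = 4.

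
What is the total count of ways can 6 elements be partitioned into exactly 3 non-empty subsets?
This equals S(6,3), the Stirling number of the 2nd kind.
Using the Stirling recurrence: S(n,k) = k·S(n-1,k) + S(n-1,k-1)
S(6,3) = 3·S(5,3) + S(5,2)
         = 3·25 + 15
         = 75 + 15
         = 90
Final answer: 90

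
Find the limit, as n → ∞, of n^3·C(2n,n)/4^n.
∞

Explanation: C(2n,n) ~ 4^n/√(πn), so n^3·C(2n,n)/4^n ~ n^(3 − 1/2)/√π → ∞.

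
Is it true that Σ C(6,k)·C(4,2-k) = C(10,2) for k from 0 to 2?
True

Explanation: Vandermonde's identity gives C(10,2) = 45; RHS C(10,2) = 45.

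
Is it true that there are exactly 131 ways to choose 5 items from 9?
C(9,5) = 126 ≠ 131.
Final answer: False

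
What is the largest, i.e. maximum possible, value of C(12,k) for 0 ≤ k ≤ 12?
Maximum at k = 6: C(12,6) = 924.

Answer: 924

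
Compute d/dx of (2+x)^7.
Using the power rule: d/dx (2+x)^7 = 7(2+x)^{6}.

Answer: 7(2+x)^6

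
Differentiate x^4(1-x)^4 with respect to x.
4x^3(1-x)^4 - 4x^4(1-x)^3

Reasoning: Product rule: 4x^{3}(1-x)^{4} + x^4·(-4)(1-x)^{3}.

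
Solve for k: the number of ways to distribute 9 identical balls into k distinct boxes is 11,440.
8

Reasoning: Stars and bars: the count is C(9+k−1, k−1), increasing in k. k=6: C(14,5) = 2,002, k=7: C(15,6) = 5,005, k=8: C(16,7) = 11,440 ✓. So k = 8.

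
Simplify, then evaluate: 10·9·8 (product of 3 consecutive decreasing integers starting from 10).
720

Reasoning: This is P(10,3) = 10!/(7)! = 720.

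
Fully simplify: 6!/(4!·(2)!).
15

Reasoning: This is C(6,4) = 15.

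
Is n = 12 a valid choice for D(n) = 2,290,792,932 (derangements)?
No

Explanation: D(12) = (12-1)·[D(11) + D(10)] = 11·[14,684,570 + 1,334,961] = 176,214,841, which does not equal 2,290,792,932.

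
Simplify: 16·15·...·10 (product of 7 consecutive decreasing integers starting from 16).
57,657,600

This is P(16,7) = 16!/(9)! = 57,657,600.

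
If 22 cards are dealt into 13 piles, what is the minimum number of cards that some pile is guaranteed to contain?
Pigeonhole: ⌈22/13⌉ = 2.

Answer: 2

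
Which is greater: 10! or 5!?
10!

10!=3,628,800, 5!=120. 10! > 5!.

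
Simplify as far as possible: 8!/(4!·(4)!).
70

Solution: This is C(8,4) = 70.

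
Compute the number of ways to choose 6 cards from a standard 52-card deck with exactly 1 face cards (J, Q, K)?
7,896,096

12 face cards and 40 non-face cards: C(12,1) × C(40,5) = 12 × 658,008 = 7,896,096.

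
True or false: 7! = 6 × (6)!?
False

Reasoning: 7! = 7 × 6! = 5,040, but 6 × 6! = 4,320.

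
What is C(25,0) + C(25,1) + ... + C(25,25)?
33,554,432

Sum of binomial coefficients = 2^25 = 33,554,432.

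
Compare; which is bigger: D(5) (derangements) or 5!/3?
D(5)
D(5) = (5-1)·[D(4) + D(3)] = 4·[9 + 2] = 44; 5!/3 = 120/3 = 40.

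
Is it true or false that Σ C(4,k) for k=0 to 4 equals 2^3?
False

Binomial theorem: Σ C(4,k) = (1+1)^4 = 2^4 = 16; RHS 2^3 = 8.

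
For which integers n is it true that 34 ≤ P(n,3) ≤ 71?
5

Solution: P(4,3)=24; P(5,3)=60; P(6,3)=120. So valid n = 5.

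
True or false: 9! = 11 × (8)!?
9! = 9 × 8! = 362,880, but 11 × 8! = 443,520.

Answer: False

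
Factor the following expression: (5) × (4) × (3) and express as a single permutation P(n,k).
P(5,3) = 5!/(2)!

Explanation: Product of 3 consecutive descending integers starting at 5: P(5,3) = 5!/2! = 60.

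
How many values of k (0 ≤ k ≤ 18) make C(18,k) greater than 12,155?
7

Explanation: Row 18 is unimodal and symmetric about k=18/2. C(18,5)=8,568 ≤ 12,155; C(18,6)=18,564 > 12,155; by symmetry C(18,k) > 12,155 for k = 6..12. That's 12 - 6 + 1 = 7 values.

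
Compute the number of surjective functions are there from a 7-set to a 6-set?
15,120
Onto functions = 6! × S(7,6)
First compute S(7,6) via recurrence:
Using the Stirling recurrence: S(n,k) = k·S(n-1,k) + S(n-1,k-1)
S(7,6) = 6·S(6,6) + S(6,5)
         = 6·1 + 15
         = 6 + 15
         = 21
Then: 720 × 21 = 15,120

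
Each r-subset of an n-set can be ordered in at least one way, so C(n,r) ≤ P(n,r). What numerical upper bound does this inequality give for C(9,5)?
15,120

Solution: P(9,5) = 9·8·7·6·5 = 15,120, so C(9,5) ≤ 15,120. (The bound is loose by a factor of 5! = 120: C(9,5) = 15,120/120 = 126.)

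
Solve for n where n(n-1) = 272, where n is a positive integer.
17

Solution: n² − n − 272 = 0, so n = (1 ± √(1 + 4·272))/2 = (1 ± √1,089)/2 = (1 ± 33)/2, i.e. n = 17 or n = -16. Taking the positive root, n = 17 (check: 17×16 = 272).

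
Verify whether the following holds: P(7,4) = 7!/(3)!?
True

Permutation formula P(n,k) = n!/(n-k)!: 7!/3! = 5,040/6 = 840 = P(7,4). The statement holds.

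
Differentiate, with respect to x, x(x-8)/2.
(2x - 8)/2

Explanation: d/dx[(x-0)(x-8)] = (x-8) + (x-0) = 2x - 8. Dividing by 2 gives (2x - 8)/2.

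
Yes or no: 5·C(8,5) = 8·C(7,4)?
Yes

Explanation: Absorption identity k·C(n,k) = n·C(n-1,k-1). LHS = 5·56 = 280; RHS = 8·35 = 280.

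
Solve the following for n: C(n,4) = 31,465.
31

Explanation: C(n,4) = n(n−1)(n−2)(n−3)/4! is increasing in n, and n(n−1)(n−2)(n−3) = 4!·31,465 = 755,160 ≈ (n−1.5)^4 gives n ≈ 31.0. Check: C(29,4) = 23,751, C(30,4) = 27,405, C(31,4) = 31,465 ✓. So n = 31.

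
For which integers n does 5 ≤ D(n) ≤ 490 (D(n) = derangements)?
Using D(n) = (n−1)[D(n−1) + D(n−2)] with D(1)=0, D(2)=1: D(3)=2; D(4)=9; D(5)=44; D(6)=265; D(7)=1,854. So valid n = 4, 5, 6.
Final answer: 4, 5, 6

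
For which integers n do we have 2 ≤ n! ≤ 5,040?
2, 3, 4, 5, 6, 7

Reasoning: n! is strictly increasing; 2! = 2 and 7! = 5,040, so valid n = 2, 3, 4, 5, 6, 7.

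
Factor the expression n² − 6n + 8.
(n − 2)(n − 4)

Working:
Seek roots whose sum is 6 and product is 8: (2, 4). So n² − 6n + 8 = (n − 2)(n − 4).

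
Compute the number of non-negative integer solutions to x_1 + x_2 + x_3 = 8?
45

C(8+3-1, 3-1) = 45.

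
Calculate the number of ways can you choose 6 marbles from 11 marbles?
462

C(11,6) = 11! / (6! × (11-6)!)
         = 11! / (6! × 5!)
         = 462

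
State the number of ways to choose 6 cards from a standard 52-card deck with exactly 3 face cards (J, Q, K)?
2,173,600

Solution: 12 face cards and 40 non-face cards: C(12,3) × C(40,3) = 220 × 9,880 = 2,173,600.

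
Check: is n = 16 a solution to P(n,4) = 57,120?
P(16,4) = 16·15·14·13 = 43,680, which does not equal 57,120.
Final answer: No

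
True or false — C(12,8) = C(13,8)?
False

Explanation: LHS = C(12,8) = 495; RHS = C(13,8) = 1,287. 495 ≠ 1,287, so the statement does not hold.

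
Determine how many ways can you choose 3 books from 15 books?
C(15,3) = 15! / (3! × (15-3)!)
         = 15! / (3! × 12!)
         = 455

Answer: 455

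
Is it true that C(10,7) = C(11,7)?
LHS = C(10,7) = 120; RHS = C(11,7) = 330. 120 ≠ 330, so the statement does not hold.

Answer: False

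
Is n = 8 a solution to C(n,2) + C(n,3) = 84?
C(8,2) + C(8,3) = 28 + 56 = 84, which equals 84.

Answer: Yes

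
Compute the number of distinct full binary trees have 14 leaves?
742,900
Using the Catalan number formula: C_n = C(2n, n) / (n+1)
C_13 = C(26, 13) / (13+1)
     = 10400600 / 14
     = 742,900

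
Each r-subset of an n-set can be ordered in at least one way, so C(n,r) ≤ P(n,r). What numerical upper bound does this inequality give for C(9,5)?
15,120

P(9,5) = 9·8·7·6·5 = 15,120, so C(9,5) ≤ 15,120. (The bound is loose by a factor of 5! = 120: C(9,5) = 15,120/120 = 126.)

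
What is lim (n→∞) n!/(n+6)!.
0

Explanation: n!/(n+6)! = 1/[(n+1)(n+2)···(n+6)] → 0 as n → ∞.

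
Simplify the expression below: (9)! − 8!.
322,560

Working:
(9)! − 8! = (9)·8! − 8! = (9−1)·8! = 8·8! = 322,560.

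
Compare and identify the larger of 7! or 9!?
7!=5,040, 9!=362,880. 9! > 7!.

Answer: 9!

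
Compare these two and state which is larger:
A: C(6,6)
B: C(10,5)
B

A=C(6,6)=1, B=C(10,5)=252.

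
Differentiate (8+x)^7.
7(8+x)^6

Reasoning: Using the power rule: d/dx (8+x)^7 = 7(8+x)^{6}.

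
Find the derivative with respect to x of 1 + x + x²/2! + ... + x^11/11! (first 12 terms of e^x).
1 + x + x²/2! + ... + x^10/10!

Solution: Differentiating term by term gives the first 11 terms of e^x.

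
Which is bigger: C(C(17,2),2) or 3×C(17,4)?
C(C(17,2),2)

Working:
C(C(17,2),2)=9,180, 3×C(17,4)=7,140.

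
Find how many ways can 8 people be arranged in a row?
40,320

Arrangements of 8 distinct objects: 8! = 40,320.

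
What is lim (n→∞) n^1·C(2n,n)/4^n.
C(2n,n) ~ 4^n/√(πn), so n^1·C(2n,n)/4^n ~ n^(1 − 1/2)/√π → ∞.

Answer: ∞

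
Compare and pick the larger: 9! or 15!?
15!

Reasoning: 9!=362,880, 15!=1,307,674,368,000. 15! > 9!.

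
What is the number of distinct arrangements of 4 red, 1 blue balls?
5
Multinomial: 5!/(4! × 1!) = 5.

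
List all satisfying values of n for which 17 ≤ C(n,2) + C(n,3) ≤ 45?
5, 6

Working:
C(4,2)+C(4,3)=10; C(5,2)+C(5,3)=20; C(6,2)+C(6,3)=35; C(7,2)+C(7,3)=56. So valid n = 5, 6.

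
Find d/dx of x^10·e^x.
(10x^9 + x^10)e^x

Explanation: Product rule: d/dx[x^10]·e^x + x^10·d/dx[e^x] = 10x^{9}e^x + x^10e^x.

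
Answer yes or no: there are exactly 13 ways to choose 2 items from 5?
No

Reasoning: C(5,2) = 10 ≠ 13.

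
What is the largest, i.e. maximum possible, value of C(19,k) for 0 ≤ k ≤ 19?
92,378

Working:
Maximum at k = 9 or k = 10: C(19,9) = 92,378.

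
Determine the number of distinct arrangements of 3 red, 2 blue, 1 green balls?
60

Solution: Multinomial: 6!/(3! × 2! × 1!) = 60.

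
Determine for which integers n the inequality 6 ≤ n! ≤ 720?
3, 4, 5, 6

n! is strictly increasing; 3! = 6 and 6! = 720, so valid n = 3, 4, 5, 6.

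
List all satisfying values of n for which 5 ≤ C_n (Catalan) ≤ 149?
3, 4, 5, 6
C_2=2; C_3=5; C_4=14; C_5=42; C_6=132; C_7=429. So valid n = 3, 4, 5, 6.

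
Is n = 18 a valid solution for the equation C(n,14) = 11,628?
No

Solution: C(18,14) = 18·17·16·15·14·13·12·11·10·9·8·7·6·5/14! = 266,765,571,072,000/87,178,291,200 = 3,060, which does not equal 11,628.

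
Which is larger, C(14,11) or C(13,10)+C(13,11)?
Equal

Working:
By Pascal's identity: C(14,11) = C(13,10)+C(13,11) = 364. Equal.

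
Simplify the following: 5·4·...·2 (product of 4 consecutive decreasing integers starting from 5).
This is P(5,4) = 5!/(1)! = 120.
Final answer: 120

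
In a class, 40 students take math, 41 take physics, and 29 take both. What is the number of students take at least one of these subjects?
|A∪B| = |A|+|B|-|A∩B| = 40+41-29 = 52.

Answer: 52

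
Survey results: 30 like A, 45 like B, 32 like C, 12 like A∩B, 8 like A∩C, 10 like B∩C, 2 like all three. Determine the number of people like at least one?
79
|A∪B∪C| = 30+45+32-12-8-10+2 = 79.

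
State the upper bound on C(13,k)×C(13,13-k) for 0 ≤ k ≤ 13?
C(13,k)·C(13,13-k) = C(13,k)², maximised at the centre k = 6: C(13,6)² = 2,944,656.

Answer: 2,944,656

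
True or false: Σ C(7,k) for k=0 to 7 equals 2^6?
Binomial theorem: Σ C(7,k) = (1+1)^7 = 2^7 = 128; RHS 2^6 = 64.
Final answer: False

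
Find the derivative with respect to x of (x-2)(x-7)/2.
(2x - 9)/2

Solution: d/dx[(x-2)(x-7)] = (x-7) + (x-2) = 2x - 9. Dividing by 2 gives (2x - 9)/2.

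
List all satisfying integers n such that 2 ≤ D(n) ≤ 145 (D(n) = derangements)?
3, 4, 5

Using D(n) = (n−1)[D(n−1) + D(n−2)] with D(1)=0, D(2)=1: D(2)=1; D(3)=2; D(4)=9; D(5)=44; D(6)=265. So valid n = 3, 4, 5.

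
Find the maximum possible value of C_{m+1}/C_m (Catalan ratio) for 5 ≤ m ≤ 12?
25/7

Reasoning: C_{m+1}/C_m = 2(2m+1)/(m+2), which increases with m. Maximum at m = 12: 2·25/14 = 25/7.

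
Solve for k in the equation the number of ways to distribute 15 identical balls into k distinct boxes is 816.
4

Explanation: Stars and bars: the count is C(15+k−1, k−1), increasing in k. k=2: C(16,1) = 16, k=3: C(17,2) = 136, k=4: C(18,3) = 816 ✓. So k = 4.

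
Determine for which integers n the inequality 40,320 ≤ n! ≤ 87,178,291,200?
n! is strictly increasing; 8! = 40,320 and 14! = 87,178,291,200, so valid n = 8, 9, 10, 11, 12, 13, 14.
Final answer: 8, 9, 10, 11, 12, 13, 14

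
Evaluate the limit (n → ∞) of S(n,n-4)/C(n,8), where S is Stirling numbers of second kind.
105

Reasoning: The leading term of S(n,n-4) as a polynomial in n is (7)!!·C(n,8), so the ratio → (7)!! = 105.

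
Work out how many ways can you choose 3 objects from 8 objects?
56

Working:
C(8,3) = 8! / (3! × (8-3)!)
         = 8! / (3! × 5!)
         = 56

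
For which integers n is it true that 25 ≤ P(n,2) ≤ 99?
6, 7, 8, 9, 10

Explanation: P(5,2)=20; P(6,2)=30; P(7,2)=42; P(8,2)=56; P(9,2)=72; P(10,2)=90; P(11,2)=110. So valid n = 6, 7, 8, 9, 10.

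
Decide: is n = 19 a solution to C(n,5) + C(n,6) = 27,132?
No

Reasoning: C(19,5) + C(19,6) = 11,628 + 27,132 = 38,760, which does not equal 27,132.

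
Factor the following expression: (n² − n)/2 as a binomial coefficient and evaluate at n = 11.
C(n,2); C(11,2) = 55

Explanation: (n² − n)/2 = n(n−1)/2 = C(n,2). At n = 11: C(11,2) = 55.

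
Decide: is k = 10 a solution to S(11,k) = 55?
Yes

Working:
S(11,10) = 10·S(10,10) + S(10,9) = 10·1 + 45 = 55, which equals 55.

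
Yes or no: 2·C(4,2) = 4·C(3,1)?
Absorption identity k·C(n,k) = n·C(n-1,k-1). LHS = 2·6 = 12; RHS = 4·3 = 12.
Final answer: Yes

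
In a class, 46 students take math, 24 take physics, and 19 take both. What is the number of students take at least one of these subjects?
51

Solution: |A∪B| = |A|+|B|-|A∩B| = 46+24-19 = 51.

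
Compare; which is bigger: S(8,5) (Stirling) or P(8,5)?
P(8,5)

S(8,5) = 5·S(7,5) + S(7,4) = 5·140 + 350 = 1,050; P(8,5) = 6,720.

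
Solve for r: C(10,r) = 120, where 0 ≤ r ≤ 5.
3

Explanation: C(10,r) is increasing for 0 ≤ r ≤ 5. Stepping up (C(10,r+1) = C(10,r)·(10−r)/(r+1)): C(10,1) = 10, C(10,2) = 45, C(10,3) = 120 ✓. So r = 3.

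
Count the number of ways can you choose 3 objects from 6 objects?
C(6,3) = 6! / (3! × (6-3)!)
         = 6! / (3! × 3!)
         = 20

Answer: 20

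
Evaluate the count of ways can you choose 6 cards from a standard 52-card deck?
20,358,520
C(52,6) = 20,358,520.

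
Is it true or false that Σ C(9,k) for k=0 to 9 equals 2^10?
False
Binomial theorem: Σ C(9,k) = (1+1)^9 = 2^9 = 512; RHS 2^10 = 1,024.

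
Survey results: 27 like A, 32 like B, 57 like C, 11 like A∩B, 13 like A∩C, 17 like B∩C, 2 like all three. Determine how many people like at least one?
|A∪B∪C| = 27+32+57-11-13-17+2 = 77.
Final answer: 77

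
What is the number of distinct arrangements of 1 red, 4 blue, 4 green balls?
Multinomial: 9!/(1! × 4! × 4!) = 630.

Answer: 630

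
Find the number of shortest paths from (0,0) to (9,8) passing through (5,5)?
8,820
To (5,5): C(10,5)=252. From there: C(7,4)=35. Total: 8,820.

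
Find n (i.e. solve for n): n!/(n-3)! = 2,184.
14

Working:
n!/(n-3)! = n×(n-1)×(n-2), a product of 3 consecutive integers ≈ (n−1)^3. 2,184^(1/3) + 1 ≈ 14.0; check n = 14: 14×13×12 = 2,184 ✓. So n = 14.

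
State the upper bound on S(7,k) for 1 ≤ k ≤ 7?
350

Working:
Row S(7,k) for k = 1..7 (via S(n,k) = k·S(n−1,k) + S(n−1,k−1)): 1, 63, 301, 350, 140, 21, 1. The row is unimodal; maximum at k = 4: 350.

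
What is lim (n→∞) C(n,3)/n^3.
1/6

Working:
C(n,3) ≈ n^3/3! for large n. Limit = 1/3! = 1/6.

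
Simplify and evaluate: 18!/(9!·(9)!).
48,620
This is C(18,9) = 48,620.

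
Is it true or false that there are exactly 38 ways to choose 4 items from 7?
False

C(7,4) = 35 ≠ 38.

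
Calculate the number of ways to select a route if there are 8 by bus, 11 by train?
19

Working:
By the addition principle: 8 + 11 = 19.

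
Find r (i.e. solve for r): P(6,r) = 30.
2

P(6,r) = 6·5·…·(6−r+1), a product of r factors. Multiplying down from 6: 6 = 6; 6·5 = 30 ✓ (2 factors). So r = 2.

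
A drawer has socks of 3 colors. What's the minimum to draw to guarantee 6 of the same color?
16

Explanation: Worst case: 5 of each = 15. One more: 16.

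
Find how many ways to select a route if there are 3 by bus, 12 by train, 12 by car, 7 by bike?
By the addition principle: 3 + 12 + 12 + 7 = 34.
Final answer: 34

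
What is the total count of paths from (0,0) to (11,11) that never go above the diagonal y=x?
58,786

Reasoning: Counted by the Catalan number C_11: C_11 = C(22,11)/(11+1) = 705,432/12 = 58,786.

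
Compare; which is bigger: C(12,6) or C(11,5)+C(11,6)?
Equal

Working:
By Pascal's identity: C(12,6) = C(11,5)+C(11,6) = 924. Equal.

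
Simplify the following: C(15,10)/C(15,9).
3/5

Reasoning: C(n,k+1)/C(n,k) = (n−k)/(k+1). Here (15−9)/(9+1) = 6/10 = 3/5.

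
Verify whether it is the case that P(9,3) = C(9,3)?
False

Reasoning: P(9,3) = 504 but C(9,3) = 84; they differ by a factor of 3! = 6, so the statement does not hold.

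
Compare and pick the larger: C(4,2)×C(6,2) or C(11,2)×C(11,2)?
C(11,2)×C(11,2)

C(4,2)×C(6,2)=90, C(11,2)×C(11,2)=3,025.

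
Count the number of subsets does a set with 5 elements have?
32

Reasoning: Each element can be included or excluded: 2^5 = 32.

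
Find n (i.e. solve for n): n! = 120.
5

n! is strictly increasing. 3! = 6, 4! = 24, 5! = 120 ✓. So n = 5.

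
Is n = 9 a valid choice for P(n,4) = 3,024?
Yes

Explanation: P(9,4) = 9·8·7·6 = 3,024, which equals 3,024.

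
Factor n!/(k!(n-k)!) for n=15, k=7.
This is the binomial coefficient C(15,7) = 6,435.

Answer: C(15,7) = 6,435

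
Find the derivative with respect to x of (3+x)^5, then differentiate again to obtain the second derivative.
First derivative: 5(3+x)^{4}. Second derivative: 5·4·(3+x)^{3} = 20(3+x)^{3}.

Answer: 20(3+x)^3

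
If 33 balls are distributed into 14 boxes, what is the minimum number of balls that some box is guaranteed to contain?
Pigeonhole: ⌈33/14⌉ = 3.

Answer: 3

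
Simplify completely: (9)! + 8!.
403,200

Reasoning: (9)! + 8! = (9)·8! + 8! = (9+1)·8! = 10·8! = 403,200.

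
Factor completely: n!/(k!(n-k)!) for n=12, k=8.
C(12,8) = 495

Reasoning: This is the binomial coefficient C(12,8) = 495.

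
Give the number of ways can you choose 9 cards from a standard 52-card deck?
C(52,9) = 3,679,075,400.
Final answer: 3,679,075,400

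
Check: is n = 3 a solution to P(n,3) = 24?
No
P(3,3) = 3·2·1 = 6, which does not equal 24.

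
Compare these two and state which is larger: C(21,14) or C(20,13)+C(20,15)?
C(21,14)

Working:
C(21,14)=116,280; C(20,13)+C(20,15)=77,520+15,504=93,024.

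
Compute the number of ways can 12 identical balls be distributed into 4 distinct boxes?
C(12+4-1, 4-1) = C(15, 3) = 455.
Final answer: 455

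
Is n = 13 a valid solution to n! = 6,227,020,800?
Yes

Working:
13! = 13·12! = 13·479,001,600 = 6,227,020,800, which equals 6,227,020,800.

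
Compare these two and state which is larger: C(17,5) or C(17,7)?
C(17,5)=6,188, C(17,7)=19,448.

Answer: C(17,7)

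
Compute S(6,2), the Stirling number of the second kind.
31

Working:
Using the Stirling recurrence: S(n,k) = k·S(n-1,k) + S(n-1,k-1)
S(6,2) = 2·S(5,2) + S(5,1)
         = 2·15 + 1
         = 30 + 1
         = 31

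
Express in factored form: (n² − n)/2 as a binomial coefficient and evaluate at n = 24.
C(n,2); C(24,2) = 276

Solution: (n² − n)/2 = n(n−1)/2 = C(n,2). At n = 24: C(24,2) = 276.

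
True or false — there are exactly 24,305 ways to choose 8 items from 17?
False

Solution: C(17,8) = 24,310 ≠ 24305.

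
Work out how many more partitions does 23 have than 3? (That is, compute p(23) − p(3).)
1,252
Pentagonal recurrence p(n) = p(n−1) + p(n−2) − p(n−5) − p(n−7) + …: p(23) = p(22) + p(21) − p(18) − p(16) + p(11) + p(8) − p(1) = 1,002 + 792 − 385 − 231 + 56 + 22 − 1 = 1,255.
p(3) = p(2) + p(1) = 2 + 1 = 3.
Difference = 1,255 − 3 = 1,252.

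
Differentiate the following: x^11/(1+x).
(11x^10(1+x) - x^11)/(1+x)²

Reasoning: Quotient rule: [11x^{10}(1+x) - x^11]/(1+x)².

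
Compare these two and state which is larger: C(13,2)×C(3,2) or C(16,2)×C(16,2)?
C(13,2)×C(3,2)=234, C(16,2)×C(16,2)=14,400.
Final answer: C(16,2)×C(16,2)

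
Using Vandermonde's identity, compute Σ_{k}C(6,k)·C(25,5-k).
169,911

Reasoning: = C(6+25,5) = C(31,5) = 169,911.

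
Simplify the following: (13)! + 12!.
6,706,022,400

(13)! + 12! = (13)·12! + 12! = (13+1)·12! = 14·12! = 6,706,022,400.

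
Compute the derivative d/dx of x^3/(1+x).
(3x^2(1+x) - x^3)/(1+x)²

Solution: Quotient rule: [3x^{2}(1+x) - x^3]/(1+x)².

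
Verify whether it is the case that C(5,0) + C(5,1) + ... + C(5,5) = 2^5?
True
Binomial theorem with x = y = 1: Σ C(5,i) = (1+1)^5 = 2^5 = 32. The statement holds.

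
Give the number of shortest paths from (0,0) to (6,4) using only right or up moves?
Choose 6 rights from 10 moves: C(10,6) = 210.
Final answer: 210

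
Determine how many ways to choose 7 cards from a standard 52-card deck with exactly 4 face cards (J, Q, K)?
12 face cards and 40 non-face cards: C(12,4) × C(40,3) = 495 × 9,880 = 4,890,600.
Final answer: 4,890,600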